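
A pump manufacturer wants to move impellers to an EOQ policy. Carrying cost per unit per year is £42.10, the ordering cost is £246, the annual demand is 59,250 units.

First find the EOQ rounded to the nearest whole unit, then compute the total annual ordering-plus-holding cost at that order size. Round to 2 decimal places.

2DS/H = 2·59,250·246/42.1 = 692,422.80
EOQ = √692,422.80 ≈ 832.12 → Q = 832 units
Annual ordering cost = (D/Q)·S = (59,250/832) × 246 = £17,518.63
Annual holding cost  = (Q/2)·H = (832/2) × 42.1 = £17,513.60
Total = £17,518.63 + £17,513.60 = £35,032.23

£35,032.23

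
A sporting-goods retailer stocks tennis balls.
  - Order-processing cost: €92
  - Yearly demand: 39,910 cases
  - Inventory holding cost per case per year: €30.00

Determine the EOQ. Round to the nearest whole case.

495 cases

2DS/H = 2·39,910·92/30 = 244,781.33
EOQ = √244,781.33 ≈ 494.75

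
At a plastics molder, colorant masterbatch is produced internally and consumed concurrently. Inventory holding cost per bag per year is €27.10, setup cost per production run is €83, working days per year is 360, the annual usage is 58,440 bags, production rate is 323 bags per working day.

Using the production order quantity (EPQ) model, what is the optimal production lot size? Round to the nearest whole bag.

848 bags

d = 58,440/360 = 162.3333 bags/day;  effective holding cost H(1 − d/p) = 27.1·(1 − 162.3333/323) = 13.48008
Q* = √(2DS / H_eff) = √(2·58,440·83 / 13.48008) ≈ 848.33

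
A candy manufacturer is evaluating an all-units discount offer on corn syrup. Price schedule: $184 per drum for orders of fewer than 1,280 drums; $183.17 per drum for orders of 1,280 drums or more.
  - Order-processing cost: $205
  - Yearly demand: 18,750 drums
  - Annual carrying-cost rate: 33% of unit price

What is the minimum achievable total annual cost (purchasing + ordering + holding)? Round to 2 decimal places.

$3,471,605.21

H₁ = 33%×$184 = $60.7200;  H₂ = 33%×$183.17 = $60.4461
EOQ₁ = √(2×18,750×205/60.7200) = 355.82  (< 1,280, feasible at tier 1)
EOQ₂ = √(2×18,750×205/60.4461) = 356.62  (< 1,280 → use Q = 1,280 at tier-2 price)
TC(tier 1 (EOQ₁), Q≈355.8) = $3,471,605.21
TC(tier 2, Q≈1,280.0) = $3,476,125.93
Minimum at tier 1 (EOQ₁): $3,471,605.21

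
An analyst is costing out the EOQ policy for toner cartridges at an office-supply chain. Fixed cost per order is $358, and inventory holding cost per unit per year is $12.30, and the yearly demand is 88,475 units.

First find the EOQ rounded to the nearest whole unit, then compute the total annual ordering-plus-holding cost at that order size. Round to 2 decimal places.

$27,913.83

Optimal lot size Q* = (2 × 88,475 × $358 / $12.3)^½ ≈ 2,269.42 → Q = 2,269 units
Annual ordering cost = (D/Q)·S = (88,475/2,269) × 358 = $13,959.48
Annual holding cost  = (Q/2)·H = (2,269/2) × 12.3 = $13,954.35
Total = $13,959.48 + $13,954.35 = $27,913.83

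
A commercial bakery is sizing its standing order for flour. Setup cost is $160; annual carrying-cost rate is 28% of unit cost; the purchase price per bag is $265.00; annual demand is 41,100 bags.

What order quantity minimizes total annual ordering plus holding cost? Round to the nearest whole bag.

H = i·C = 0.28 × $265 = $74.2000 per bag-year
EOQ = √(2DS/H) = √(2 × 41,100 × 160 / 74.2)
    = √(177,250.67) ≈ 421.01

421 bags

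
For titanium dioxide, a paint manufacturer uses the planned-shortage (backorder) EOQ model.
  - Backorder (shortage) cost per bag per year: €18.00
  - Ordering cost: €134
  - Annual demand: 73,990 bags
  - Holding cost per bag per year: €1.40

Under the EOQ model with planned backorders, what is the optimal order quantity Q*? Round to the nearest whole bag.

3,907 bags

Basic EOQ = √(2·73,990·134/1.4) = 3,763.482
Backorder adjustment √((H+b)/b) = √((1.4+18)/18) = 1.0382
Q* = 3,763.482 × 1.0382 ≈ 3,907.10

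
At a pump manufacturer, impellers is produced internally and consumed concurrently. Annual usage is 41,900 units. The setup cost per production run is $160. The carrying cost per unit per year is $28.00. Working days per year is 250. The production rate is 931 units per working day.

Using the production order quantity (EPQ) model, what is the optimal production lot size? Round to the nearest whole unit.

764 units

Daily demand d = 41,900/250 = 167.600; p = 931; 1 − d/p = 0.81998
EPQ = √(2DS / (H(1 − d/p)))
    = √(2 × 41,900 × 160 / (28 × 0.81998)) ≈ 764.19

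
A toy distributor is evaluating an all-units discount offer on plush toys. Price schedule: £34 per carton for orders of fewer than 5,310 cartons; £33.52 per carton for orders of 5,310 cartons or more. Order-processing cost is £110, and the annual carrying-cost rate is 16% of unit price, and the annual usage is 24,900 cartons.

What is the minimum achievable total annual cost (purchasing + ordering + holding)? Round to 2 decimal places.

£849,403.12

H₁ = 16%×£34 = £5.4400;  H₂ = 16%×£33.52 = £5.3632
EOQ₁ = √(2×24,900×110/5.4400) = 1,003.49  (< 5,310, feasible at tier 1)
EOQ₂ = √(2×24,900×110/5.3632) = 1,010.65  (< 5,310 → use Q = 5,310 at tier-2 price)
TC(tier 1 (EOQ₁), Q≈1,003.5) = £852,058.97
TC(tier 2, Q≈5,310.0) = £849,403.12
Minimum at tier 2: £849,403.12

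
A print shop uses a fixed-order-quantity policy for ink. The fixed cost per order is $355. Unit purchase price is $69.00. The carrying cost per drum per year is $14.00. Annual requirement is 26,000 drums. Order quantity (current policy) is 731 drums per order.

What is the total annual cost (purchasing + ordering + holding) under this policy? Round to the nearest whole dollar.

$1,811,744

Ordering: D/Q × S = 26,000/731 × $355 = $12,626.54
Holding:  Q/2 × H = 731/2 × $14 = $5,117.00
Purchase cost = D·C = 26,000 × 69 = $1,794,000.00
Total = $12,626.54 + $5,117.00 + $1,794,000.00 = $1,811,743.54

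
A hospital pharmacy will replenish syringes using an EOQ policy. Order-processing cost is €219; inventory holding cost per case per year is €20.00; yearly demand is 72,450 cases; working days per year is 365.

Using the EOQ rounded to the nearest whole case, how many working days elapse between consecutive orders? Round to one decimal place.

6.3 days

EOQ = √(2DS/H) = √(2 × 72,450 × 219 / 20)
    = √(1,586,655.00) ≈ 1,259.62 → Q = 1,260 cases
T = Q/D × 365 days = 1,260/72,450 × 365 = 6.348 days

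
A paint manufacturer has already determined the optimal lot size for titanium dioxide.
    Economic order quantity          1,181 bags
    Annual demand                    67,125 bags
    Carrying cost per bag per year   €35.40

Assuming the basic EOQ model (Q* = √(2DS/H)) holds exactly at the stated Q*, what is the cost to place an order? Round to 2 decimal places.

€367.78

Since Q* = (2DS/H)^½, squaring gives Q*²·H = 2DS.
S = Q²H / (2D) = 1,181² × 35.4 / (2 × 67,125) = 367.7806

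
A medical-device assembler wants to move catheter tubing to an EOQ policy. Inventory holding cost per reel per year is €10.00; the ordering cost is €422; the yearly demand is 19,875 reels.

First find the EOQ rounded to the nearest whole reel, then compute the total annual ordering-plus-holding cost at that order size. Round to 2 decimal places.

Optimal lot size Q* = (2 × 19,875 × €422 / €10)^½ ≈ 1,295.16 → Q = 1,295 reels
Ordering: D/Q × S = 19,875/1,295 × €422 = €6,476.64
Holding:  Q/2 × H = 1,295/2 × €10 = €6,475.00
Total = €6,476.64 + €6,475.00 = €12,951.64

€12,951.64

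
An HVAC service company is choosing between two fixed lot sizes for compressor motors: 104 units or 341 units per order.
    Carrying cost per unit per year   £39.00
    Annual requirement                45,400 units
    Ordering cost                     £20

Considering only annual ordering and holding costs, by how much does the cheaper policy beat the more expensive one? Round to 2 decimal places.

TC(Q) = (D/Q)S + (Q/2)H
TC(104) = (45,400/104)×20 + (104/2)×39 = £10,758.77
TC(341) = (45,400/341)×20 + (341/2)×39 = £9,312.26
|ΔTC| = |£10,758.77 − £9,312.26| = £1,446.51

£1,446.51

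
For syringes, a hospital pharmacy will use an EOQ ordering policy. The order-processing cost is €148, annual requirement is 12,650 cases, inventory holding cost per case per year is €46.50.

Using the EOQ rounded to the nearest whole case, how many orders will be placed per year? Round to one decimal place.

2DS/H = 2·12,650·148/46.5 = 80,524.73
EOQ = √80,524.73 ≈ 283.77 → Q = 284
N = D/Q = 12,650/284 ≈ 44.542 orders/yr

44.5 orders per year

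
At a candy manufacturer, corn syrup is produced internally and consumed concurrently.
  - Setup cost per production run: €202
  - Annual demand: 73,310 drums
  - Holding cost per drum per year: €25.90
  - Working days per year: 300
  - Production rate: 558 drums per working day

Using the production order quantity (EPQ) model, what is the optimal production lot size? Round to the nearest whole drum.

d = 73,310/300 = 244.3667 drums/day;  effective holding cost H(1 − d/p) = 25.9·(1 − 244.3667/558) = 14.55753
Q* = √(2DS / H_eff) = √(2·73,310·202 / 14.55753) ≈ 1,426.36

1,426 drums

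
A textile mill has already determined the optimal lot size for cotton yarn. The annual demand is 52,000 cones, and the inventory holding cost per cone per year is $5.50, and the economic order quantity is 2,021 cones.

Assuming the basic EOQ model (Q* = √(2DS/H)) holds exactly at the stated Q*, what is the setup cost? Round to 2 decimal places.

$216.00

From Q* = √(2DS/H) ⇒ Q*² = 2DS/H.
S = Q²H / (2D) = 2,021² × 5.5 / (2 × 52,000) = 216.0041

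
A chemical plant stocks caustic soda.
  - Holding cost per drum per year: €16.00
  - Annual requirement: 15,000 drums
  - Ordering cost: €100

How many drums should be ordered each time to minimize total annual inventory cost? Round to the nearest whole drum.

Optimal lot size Q* = (2 × 15,000 × €100 / €16)^½ ≈ 433.01

433 drums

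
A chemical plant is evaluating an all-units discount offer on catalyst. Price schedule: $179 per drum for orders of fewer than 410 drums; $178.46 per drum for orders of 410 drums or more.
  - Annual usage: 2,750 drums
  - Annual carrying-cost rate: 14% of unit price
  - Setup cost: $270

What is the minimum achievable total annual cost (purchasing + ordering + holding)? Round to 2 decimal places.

H₁ = 14%×$179 = $25.0600;  H₂ = 14%×$178.46 = $24.9844
EOQ₁ = √(2×2,750×270/25.0600) = 243.43  (< 410, feasible at tier 1)
EOQ₂ = √(2×2,750×270/24.9844) = 243.80  (< 410 → use Q = 410 at tier-2 price)
TC(tier 1 (EOQ₁), Q≈243.4) = $498,350.34
TC(tier 2, Q≈410.0) = $497,697.78
Minimum at tier 2: $497,697.78

$497,697.78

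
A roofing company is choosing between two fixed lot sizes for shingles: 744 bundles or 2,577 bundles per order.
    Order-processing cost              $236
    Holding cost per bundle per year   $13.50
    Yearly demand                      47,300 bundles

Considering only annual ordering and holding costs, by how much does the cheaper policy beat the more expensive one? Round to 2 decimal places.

For each Q, cost = (D/Q)·S + (Q/2)·H.
TC(744) = (47,300/744)×236 + (744/2)×13.5 = $20,025.76
TC(2,577) = (47,300/2,577)×236 + (2,577/2)×13.5 = $21,726.45
Cheaper: Q = 744.  Difference = $1,700.69

$1,700.69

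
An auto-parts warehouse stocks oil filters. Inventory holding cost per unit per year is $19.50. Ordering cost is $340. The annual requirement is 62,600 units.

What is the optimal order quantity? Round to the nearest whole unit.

Q* = √(2·D·S / H) = √(2·62,600·340 / 19.5) = √2,182,974.4 ≈ 1,477.49

1,477 units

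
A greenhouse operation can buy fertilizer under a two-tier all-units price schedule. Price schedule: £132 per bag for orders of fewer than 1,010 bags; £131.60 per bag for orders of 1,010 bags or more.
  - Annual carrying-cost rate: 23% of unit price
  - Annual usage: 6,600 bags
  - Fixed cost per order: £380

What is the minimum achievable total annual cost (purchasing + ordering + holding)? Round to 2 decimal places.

£883,540.41

H₁ = 23%×£132 = £30.3600;  H₂ = 23%×£131.60 = £30.2680
EOQ₁ = √(2×6,600×380/30.3600) = 406.47  (< 1,010, feasible at tier 1)
EOQ₂ = √(2×6,600×380/30.2680) = 407.09  (< 1,010 → use Q = 1,010 at tier-2 price)
TC(tier 1 (EOQ₁), Q≈406.5) = £883,540.41
TC(tier 2, Q≈1,010.0) = £886,328.51
Minimum at tier 1 (EOQ₁): £883,540.41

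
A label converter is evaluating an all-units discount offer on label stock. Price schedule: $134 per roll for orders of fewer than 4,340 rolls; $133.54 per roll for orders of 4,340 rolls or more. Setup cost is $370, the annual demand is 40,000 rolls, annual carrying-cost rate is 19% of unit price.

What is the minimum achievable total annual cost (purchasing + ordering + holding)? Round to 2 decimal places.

$5,387,452.07

H₁ = 19%×$134 = $25.4600;  H₂ = 19%×$133.54 = $25.3726
EOQ₁ = √(2×40,000×370/25.4600) = 1,078.24  (< 4,340, feasible at tier 1)
EOQ₂ = √(2×40,000×370/25.3726) = 1,080.10  (< 4,340 → use Q = 4,340 at tier-2 price)
TC(tier 1 (EOQ₁), Q≈1,078.2) = $5,387,452.07
TC(tier 2, Q≈4,340.0) = $5,400,068.68
Minimum at tier 1 (EOQ₁): $5,387,452.07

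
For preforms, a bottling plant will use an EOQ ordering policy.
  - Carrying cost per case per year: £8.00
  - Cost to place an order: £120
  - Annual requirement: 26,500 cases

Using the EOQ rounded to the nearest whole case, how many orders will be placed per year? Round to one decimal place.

29.7 orders per year

Q* = √(2·D·S / H) = √(2·26,500·120 / 8) = √795,000.0 ≈ 891.63 → Q = 892
Orders per year = D/Q = 26,500 / 892 = 29.709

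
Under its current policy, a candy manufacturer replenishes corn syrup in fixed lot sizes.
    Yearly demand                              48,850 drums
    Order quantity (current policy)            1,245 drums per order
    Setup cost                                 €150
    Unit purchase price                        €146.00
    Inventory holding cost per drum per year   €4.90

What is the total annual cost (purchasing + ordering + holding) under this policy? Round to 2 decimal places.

€7,141,035.79

Annual ordering cost = (D/Q)·S = (48,850/1,245) × 150 = €5,885.54
Annual holding cost  = (Q/2)·H = (1,245/2) × 4.9 = €3,050.25
Purchase cost = D·C = 48,850 × 146 = €7,132,100.00
Total = €5,885.54 + €3,050.25 + €7,132,100.00 = €7,141,035.79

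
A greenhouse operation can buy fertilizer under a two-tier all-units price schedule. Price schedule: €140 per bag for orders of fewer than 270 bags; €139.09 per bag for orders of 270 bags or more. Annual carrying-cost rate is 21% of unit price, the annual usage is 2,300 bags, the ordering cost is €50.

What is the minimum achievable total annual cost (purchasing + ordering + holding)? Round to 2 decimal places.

€324,276.13

H₁ = 21%×€140 = €29.4000;  H₂ = 21%×€139.09 = €29.2089
EOQ₁ = √(2×2,300×50/29.4000) = 88.45  (< 270, feasible at tier 1)
EOQ₂ = √(2×2,300×50/29.2089) = 88.74  (< 270 → use Q = 270 at tier-2 price)
TC(tier 1 (EOQ₁), Q≈88.4) = €324,600.38
TC(tier 2, Q≈270.0) = €324,276.13
Minimum at tier 2: €324,276.13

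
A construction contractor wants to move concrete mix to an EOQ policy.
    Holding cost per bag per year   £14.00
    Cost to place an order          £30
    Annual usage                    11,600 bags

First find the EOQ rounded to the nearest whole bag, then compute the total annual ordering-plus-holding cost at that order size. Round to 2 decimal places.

£3,121.54

EOQ = √(2DS/H) = √(2 × 11,600 × 30 / 14)
    = √(49,714.29) ≈ 222.97 → Q = 223 bags
Annual ordering cost = (D/Q)·S = (11,600/223) × 30 = £1,560.54
Annual holding cost  = (Q/2)·H = (223/2) × 14 = £1,561.00
Total = £1,560.54 + £1,561.00 = £3,121.54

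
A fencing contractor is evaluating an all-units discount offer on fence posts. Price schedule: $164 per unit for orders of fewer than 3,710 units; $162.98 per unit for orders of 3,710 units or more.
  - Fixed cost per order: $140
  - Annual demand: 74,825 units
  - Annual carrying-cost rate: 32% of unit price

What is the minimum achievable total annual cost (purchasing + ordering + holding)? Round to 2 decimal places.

H₁ = 32%×$164 = $52.4800;  H₂ = 32%×$162.98 = $52.1536
EOQ₁ = √(2×74,825×140/52.4800) = 631.84  (< 3,710, feasible at tier 1)
EOQ₂ = √(2×74,825×140/52.1536) = 633.81  (< 3,710 → use Q = 3,710 at tier-2 price)
TC(tier 1 (EOQ₁), Q≈631.8) = $12,304,458.84
TC(tier 2, Q≈3,710.0) = $12,294,547.01
Minimum at tier 2: $12,294,547.01

$12,294,547.01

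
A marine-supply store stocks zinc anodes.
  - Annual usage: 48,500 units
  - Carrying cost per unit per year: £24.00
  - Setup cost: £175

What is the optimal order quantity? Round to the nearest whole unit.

2DS/H = 2·48,500·175/24 = 707,291.67
EOQ = √707,291.67 ≈ 841.01

841 units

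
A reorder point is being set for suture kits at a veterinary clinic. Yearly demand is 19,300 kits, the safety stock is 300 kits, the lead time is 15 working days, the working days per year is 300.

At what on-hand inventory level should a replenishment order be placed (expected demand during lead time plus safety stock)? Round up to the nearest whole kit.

1,265 kits

Daily demand d = 19,300 / 300 = 64.333 kits/day
Demand during lead time = 64.333 × 15 = 965.00
Reorder point = 965.00 + 300 = 1,265.00 → round up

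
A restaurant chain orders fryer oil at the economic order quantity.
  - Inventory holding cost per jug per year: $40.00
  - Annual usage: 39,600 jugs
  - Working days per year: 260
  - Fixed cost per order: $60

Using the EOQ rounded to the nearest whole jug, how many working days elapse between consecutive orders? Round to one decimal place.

Q* = √(2·D·S / H) = √(2·39,600·60 / 40) = √118,800.0 ≈ 344.67 → Q = 345 jugs
Days between orders = 260 / (D/Q) = 260 / 114.783 ≈ 2.265

2.3 days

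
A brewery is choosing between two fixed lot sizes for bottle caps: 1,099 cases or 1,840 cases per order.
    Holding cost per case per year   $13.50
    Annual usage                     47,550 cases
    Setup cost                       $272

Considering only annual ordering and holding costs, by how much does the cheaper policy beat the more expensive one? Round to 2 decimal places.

$262.36

Annual cost at Q: ordering D·S/Q plus holding Q·H/2.
TC(1,099) = (47,550/1,099)×272 + (1,099/2)×13.5 = $19,186.77
TC(1,840) = (47,550/1,840)×272 + (1,840/2)×13.5 = $19,449.13
|ΔTC| = |$19,186.77 − $19,449.13| = $262.36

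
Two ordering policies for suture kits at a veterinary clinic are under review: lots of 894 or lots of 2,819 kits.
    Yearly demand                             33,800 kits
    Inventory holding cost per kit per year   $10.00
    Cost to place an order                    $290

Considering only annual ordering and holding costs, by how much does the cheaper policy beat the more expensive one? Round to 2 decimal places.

TC(Q) = (D/Q)S + (Q/2)H
TC(894) = (33,800/894)×290 + (894/2)×10 = $15,434.21
TC(2,819) = (33,800/2,819)×290 + (2,819/2)×10 = $17,572.12
|ΔTC| = |$15,434.21 − $17,572.12| = $2,137.91

$2,137.91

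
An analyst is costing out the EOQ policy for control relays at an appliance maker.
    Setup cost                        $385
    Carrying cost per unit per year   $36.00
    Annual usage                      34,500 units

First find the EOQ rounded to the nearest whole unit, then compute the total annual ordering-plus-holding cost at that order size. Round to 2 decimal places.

$30,924.75

2DS/H = 2·34,500·385/36 = 737,916.67
EOQ = √737,916.67 ≈ 859.02 → Q = 859 units
Ordering: D/Q × S = 34,500/859 × $385 = $15,462.75
Holding:  Q/2 × H = 859/2 × $36 = $15,462.00
Total = $15,462.75 + $15,462.00 = $30,924.75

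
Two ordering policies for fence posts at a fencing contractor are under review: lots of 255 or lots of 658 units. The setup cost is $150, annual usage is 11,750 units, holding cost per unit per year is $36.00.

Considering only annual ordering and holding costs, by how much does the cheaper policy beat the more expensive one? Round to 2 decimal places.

$3,020.81

Annual cost at Q: ordering D·S/Q plus holding Q·H/2.
TC(255) = (11,750/255)×150 + (255/2)×36 = $11,501.76
TC(658) = (11,750/658)×150 + (658/2)×36 = $14,522.57
|ΔTC| = |$11,501.76 − $14,522.57| = $3,020.81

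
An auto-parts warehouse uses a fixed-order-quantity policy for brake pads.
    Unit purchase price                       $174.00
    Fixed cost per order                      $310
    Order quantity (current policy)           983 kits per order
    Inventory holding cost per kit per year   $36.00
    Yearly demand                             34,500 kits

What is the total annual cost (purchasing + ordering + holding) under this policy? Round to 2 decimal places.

Orders/yr = 34,500/983 = 35.097; ordering cost = 35.097 × $310 = $10,879.96
Average inventory = 983/2 = 491.5; holding cost = 491.5 × $36 = $17,694.00
Purchase cost = D·C = 34,500 × 174 = $6,003,000.00
Total = $10,879.96 + $17,694.00 + $6,003,000.00 = $6,031,573.96

$6,031,573.96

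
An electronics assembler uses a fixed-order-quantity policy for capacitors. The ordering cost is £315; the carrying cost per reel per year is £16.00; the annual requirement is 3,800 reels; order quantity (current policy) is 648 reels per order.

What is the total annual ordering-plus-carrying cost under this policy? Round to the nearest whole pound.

Orders/yr = 3,800/648 = 5.864; ordering cost = 5.864 × £315 = £1,847.22
Average inventory = 648/2 = 324; holding cost = 324 × £16 = £5,184.00
Total = £1,847.22 + £5,184.00 = £7,031.22

£7,031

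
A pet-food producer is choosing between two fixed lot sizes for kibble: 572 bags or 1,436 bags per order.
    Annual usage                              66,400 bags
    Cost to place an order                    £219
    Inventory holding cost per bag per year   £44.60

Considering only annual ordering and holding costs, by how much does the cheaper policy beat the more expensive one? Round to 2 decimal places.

£3,971.28

TC(Q) = (D/Q)S + (Q/2)H
TC(572) = (66,400/572)×219 + (572/2)×44.6 = £38,177.98
TC(1,436) = (66,400/1,436)×219 + (1,436/2)×44.6 = £42,149.26
|ΔTC| = |£38,177.98 − £42,149.26| = £3,971.28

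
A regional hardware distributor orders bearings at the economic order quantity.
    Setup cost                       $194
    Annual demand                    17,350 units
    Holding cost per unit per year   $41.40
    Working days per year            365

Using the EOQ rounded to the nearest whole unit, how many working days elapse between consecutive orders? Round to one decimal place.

8.5 days

Q* = √(2·D·S / H) = √(2·17,350·194 / 41.4) = √162,603.9 ≈ 403.24 → Q = 403 units
T = Q/D × 365 days = 403/17,350 × 365 = 8.478 days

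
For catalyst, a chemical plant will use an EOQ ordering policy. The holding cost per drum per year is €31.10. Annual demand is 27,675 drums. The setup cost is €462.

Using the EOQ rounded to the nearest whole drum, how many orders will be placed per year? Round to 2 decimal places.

Q* = √(2·D·S / H) = √(2·27,675·462 / 31.1) = √822,241.2 ≈ 906.78 → Q = 907
Orders per year = D/Q = 27,675 / 907 = 30.513

30.51 orders per year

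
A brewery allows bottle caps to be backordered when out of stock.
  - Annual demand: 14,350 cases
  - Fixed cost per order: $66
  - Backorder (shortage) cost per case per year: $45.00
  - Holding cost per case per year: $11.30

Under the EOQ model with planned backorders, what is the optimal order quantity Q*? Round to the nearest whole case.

Basic EOQ = √(2·14,350·66/11.3) = 409.424
Backorder adjustment √((H+b)/b) = √((11.3+45)/45) = 1.1185
Q* = 409.424 × 1.1185 ≈ 457.95

458 cases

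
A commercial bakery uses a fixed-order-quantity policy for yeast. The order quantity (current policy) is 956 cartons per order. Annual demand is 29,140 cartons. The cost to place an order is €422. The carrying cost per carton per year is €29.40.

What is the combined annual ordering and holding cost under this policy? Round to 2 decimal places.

€26,916.25

Ordering: D/Q × S = 29,140/956 × €422 = €12,863.05
Holding:  Q/2 × H = 956/2 × €29.4 = €14,053.20
Total = €12,863.05 + €14,053.20 = €26,916.25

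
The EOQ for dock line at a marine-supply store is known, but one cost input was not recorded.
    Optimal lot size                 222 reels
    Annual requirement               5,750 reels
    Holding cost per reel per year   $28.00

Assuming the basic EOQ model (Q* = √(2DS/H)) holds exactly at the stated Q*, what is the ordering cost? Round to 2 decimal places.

$120.00

From Q* = √(2DS/H) ⇒ Q*² = 2DS/H.
S = Q²H / (2D) = 222² × 28 / (2 × 5,750) = 119.9958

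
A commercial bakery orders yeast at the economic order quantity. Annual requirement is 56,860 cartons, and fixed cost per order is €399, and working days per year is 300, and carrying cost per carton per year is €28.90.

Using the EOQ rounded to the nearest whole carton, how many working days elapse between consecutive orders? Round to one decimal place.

6.6 days

Q* = √(2·D·S / H) = √(2·56,860·399 / 28.9) = √1,570,044.3 ≈ 1,253.01 → Q = 1,253 cartons
T = Q/D × 300 days = 1,253/56,860 × 300 = 6.611 days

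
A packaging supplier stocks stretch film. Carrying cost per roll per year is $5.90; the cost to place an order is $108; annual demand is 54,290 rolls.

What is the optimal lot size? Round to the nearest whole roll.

1,410 rolls

2DS/H = 2·54,290·108/5.9 = 1,987,566.10
EOQ = √1,987,566.10 ≈ 1,409.81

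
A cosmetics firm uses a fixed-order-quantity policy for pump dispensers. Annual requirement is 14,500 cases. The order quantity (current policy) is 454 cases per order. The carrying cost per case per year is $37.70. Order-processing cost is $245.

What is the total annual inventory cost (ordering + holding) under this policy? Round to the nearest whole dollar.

$16,383

Ordering: D/Q × S = 14,500/454 × $245 = $7,824.89
Holding:  Q/2 × H = 454/2 × $37.7 = $8,557.90
Total = $7,824.89 + $8,557.90 = $16,382.79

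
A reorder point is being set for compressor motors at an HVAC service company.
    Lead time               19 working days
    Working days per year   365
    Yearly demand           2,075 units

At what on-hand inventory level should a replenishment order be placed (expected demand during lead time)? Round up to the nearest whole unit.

109 units

Daily demand d = 2,075 / 365 = 5.685 units/day
Demand during lead time = 5.685 × 19 = 108.01
Reorder point = 108.01 → round up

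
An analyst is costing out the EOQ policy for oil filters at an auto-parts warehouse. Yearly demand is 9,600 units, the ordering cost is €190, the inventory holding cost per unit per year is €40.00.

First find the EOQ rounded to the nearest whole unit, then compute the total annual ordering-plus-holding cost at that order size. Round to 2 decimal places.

2DS/H = 2·9,600·190/40 = 91,200.00
EOQ = √91,200.00 ≈ 301.99 → Q = 302 units
Annual ordering cost = (D/Q)·S = (9,600/302) × 190 = €6,039.74
Annual holding cost  = (Q/2)·H = (302/2) × 40 = €6,040.00
Total = €6,039.74 + €6,040.00 = €12,079.74

€12,079.74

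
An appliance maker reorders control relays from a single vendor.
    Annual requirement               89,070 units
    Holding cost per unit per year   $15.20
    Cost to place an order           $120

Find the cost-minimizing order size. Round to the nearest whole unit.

1,186 units

2DS/H = 2·89,070·120/15.2 = 1,406,368.42
EOQ = √1,406,368.42 ≈ 1,185.90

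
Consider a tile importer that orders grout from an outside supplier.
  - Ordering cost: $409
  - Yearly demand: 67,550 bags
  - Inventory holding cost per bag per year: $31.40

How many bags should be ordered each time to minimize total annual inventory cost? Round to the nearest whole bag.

2DS/H = 2·67,550·409/31.4 = 1,759,742.04
EOQ = √1,759,742.04 ≈ 1,326.55

1,327 bags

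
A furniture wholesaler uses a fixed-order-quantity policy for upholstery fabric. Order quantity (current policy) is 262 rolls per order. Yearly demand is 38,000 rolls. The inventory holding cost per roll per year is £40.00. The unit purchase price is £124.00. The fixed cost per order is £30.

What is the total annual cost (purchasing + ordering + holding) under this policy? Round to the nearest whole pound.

£4,721,591

Ordering: D/Q × S = 38,000/262 × £30 = £4,351.15
Holding:  Q/2 × H = 262/2 × £40 = £5,240.00
Purchase cost = D·C = 38,000 × 124 = £4,712,000.00
Total = £4,351.15 + £5,240.00 + £4,712,000.00 = £4,721,591.15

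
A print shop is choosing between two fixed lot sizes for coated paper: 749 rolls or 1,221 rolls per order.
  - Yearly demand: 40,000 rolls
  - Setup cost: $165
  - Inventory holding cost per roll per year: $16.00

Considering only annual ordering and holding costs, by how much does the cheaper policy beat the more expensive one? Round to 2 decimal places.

Annual cost at Q: ordering D·S/Q plus holding Q·H/2.
TC(749) = (40,000/749)×165 + (749/2)×16 = $14,803.75
TC(1,221) = (40,000/1,221)×165 + (1,221/2)×16 = $15,173.41
|ΔTC| = |$14,803.75 − $15,173.41| = $369.66

$369.66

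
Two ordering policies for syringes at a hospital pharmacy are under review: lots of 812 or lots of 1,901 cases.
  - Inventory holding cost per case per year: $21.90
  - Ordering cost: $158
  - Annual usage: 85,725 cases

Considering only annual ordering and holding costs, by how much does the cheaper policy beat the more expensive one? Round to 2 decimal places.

TC(Q) = (D/Q)S + (Q/2)H
TC(812) = (85,725/812)×158 + (812/2)×21.9 = $25,571.88
TC(1,901) = (85,725/1,901)×158 + (1,901/2)×21.9 = $27,940.91
|ΔTC| = |$25,571.88 − $27,940.91| = $2,369.03

$2,369.03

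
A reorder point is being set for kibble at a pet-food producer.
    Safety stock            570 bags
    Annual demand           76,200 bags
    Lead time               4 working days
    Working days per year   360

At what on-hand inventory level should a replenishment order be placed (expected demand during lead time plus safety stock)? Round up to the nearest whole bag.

1,417 bags

Daily demand d = 76,200 / 360 = 211.667 bags/day
Demand during lead time = 211.667 × 4 = 846.67
Reorder point = 846.67 + 570 = 1,416.67 → round up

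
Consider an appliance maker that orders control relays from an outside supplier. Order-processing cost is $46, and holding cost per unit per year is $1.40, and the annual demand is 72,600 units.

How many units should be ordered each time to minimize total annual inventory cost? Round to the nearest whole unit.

Optimal lot size Q* = (2 × 72,600 × $46 / $1.4)^½ ≈ 2,184.23

2,184 units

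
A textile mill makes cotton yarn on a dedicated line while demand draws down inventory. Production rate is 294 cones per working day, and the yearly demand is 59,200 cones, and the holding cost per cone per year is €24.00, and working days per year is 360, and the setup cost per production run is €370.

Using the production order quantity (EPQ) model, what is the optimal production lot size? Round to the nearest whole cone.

2,035 cones

Daily demand d = 59,200/360 = 164.444; p = 294; 1 − d/p = 0.44067
EPQ = √(2DS / (H(1 − d/p)))
    = √(2 × 59,200 × 370 / (24 × 0.44067)) ≈ 2,035.25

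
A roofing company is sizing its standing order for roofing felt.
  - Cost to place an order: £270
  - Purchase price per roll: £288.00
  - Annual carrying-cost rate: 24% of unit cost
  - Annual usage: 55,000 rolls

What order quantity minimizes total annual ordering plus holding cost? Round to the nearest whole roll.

H = i·C = 0.24 × £288 = £69.1200 per roll-year
Q* = √(2·D·S / H) = √(2·55,000·270 / 69.12) = √429,687.5 ≈ 655.51

656 rolls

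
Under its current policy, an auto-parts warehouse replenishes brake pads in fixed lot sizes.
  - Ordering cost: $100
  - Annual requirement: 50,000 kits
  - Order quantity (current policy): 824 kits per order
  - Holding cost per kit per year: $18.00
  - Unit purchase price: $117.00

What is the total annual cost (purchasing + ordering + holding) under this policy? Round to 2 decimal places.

$5,863,483.96

Annual ordering cost = (D/Q)·S = (50,000/824) × 100 = $6,067.96
Annual holding cost  = (Q/2)·H = (824/2) × 18 = $7,416.00
Purchase cost = D·C = 50,000 × 117 = $5,850,000.00
Total = $6,067.96 + $7,416.00 + $5,850,000.00 = $5,863,483.96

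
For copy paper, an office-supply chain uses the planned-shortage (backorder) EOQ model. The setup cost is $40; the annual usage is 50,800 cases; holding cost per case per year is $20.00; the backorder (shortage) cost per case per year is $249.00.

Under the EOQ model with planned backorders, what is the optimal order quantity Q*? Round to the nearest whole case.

Basic EOQ = √(2·50,800·40/20) = 450.777
Backorder adjustment √((H+b)/b) = √((20+249)/249) = 1.0394
Q* = 450.777 × 1.0394 ≈ 468.53

469 cases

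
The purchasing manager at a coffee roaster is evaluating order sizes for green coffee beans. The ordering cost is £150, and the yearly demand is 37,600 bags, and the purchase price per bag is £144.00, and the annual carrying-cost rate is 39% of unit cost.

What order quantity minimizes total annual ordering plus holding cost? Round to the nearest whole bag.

Carrying cost H = £144 × 39% = £56.1600/bag/yr
EOQ = √(2DS/H) = √(2 × 37,600 × 150 / 56.16)
    = √(200,854.70) ≈ 448.17

448 bags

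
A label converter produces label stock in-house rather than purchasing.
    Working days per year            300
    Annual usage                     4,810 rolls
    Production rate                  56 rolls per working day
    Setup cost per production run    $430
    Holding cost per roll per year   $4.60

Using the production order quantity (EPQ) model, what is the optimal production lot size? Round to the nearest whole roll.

1,123 rolls

Daily demand d = 4,810/300 = 16.033; p = 56; 1 − d/p = 0.71369
EPQ = √(2DS / (H(1 − d/p)))
    = √(2 × 4,810 × 430 / (4.6 × 0.71369)) ≈ 1,122.50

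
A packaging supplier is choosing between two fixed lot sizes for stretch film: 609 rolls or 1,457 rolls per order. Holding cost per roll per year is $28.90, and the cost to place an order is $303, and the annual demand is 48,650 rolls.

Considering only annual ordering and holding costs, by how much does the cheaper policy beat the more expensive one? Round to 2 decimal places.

TC(Q) = (D/Q)S + (Q/2)H
TC(609) = (48,650/609)×303 + (609/2)×28.9 = $33,005.22
TC(1,457) = (48,650/1,457)×303 + (1,457/2)×28.9 = $31,170.98
Lots of 1,457 are cheaper by $1,834.24.

$1,834.24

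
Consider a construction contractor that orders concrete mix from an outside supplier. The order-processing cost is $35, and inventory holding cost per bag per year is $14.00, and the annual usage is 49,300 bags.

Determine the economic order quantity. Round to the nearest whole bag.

Optimal lot size Q* = (2 × 49,300 × $35 / $14)^½ ≈ 496.49

496 bags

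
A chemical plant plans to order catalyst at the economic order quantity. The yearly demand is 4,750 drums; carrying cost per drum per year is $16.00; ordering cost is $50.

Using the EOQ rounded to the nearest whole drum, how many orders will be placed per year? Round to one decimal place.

27.6 orders per year

Q* = √(2·D·S / H) = √(2·4,750·50 / 16) = √29,687.5 ≈ 172.30 → Q = 172
Orders per year = D/Q = 4,750 / 172 = 27.616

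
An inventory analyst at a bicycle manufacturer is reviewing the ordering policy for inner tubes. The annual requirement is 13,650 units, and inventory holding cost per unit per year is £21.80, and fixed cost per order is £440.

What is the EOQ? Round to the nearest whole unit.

2DS/H = 2·13,650·440/21.8 = 551,009.17
EOQ = √551,009.17 ≈ 742.30

742 units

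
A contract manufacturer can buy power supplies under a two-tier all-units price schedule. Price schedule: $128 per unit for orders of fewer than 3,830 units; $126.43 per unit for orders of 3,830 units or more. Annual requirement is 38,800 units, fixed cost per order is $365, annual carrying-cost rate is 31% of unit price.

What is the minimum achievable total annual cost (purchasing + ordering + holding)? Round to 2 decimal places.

$4,984,236.82

H₁ = 31%×$128 = $39.6800;  H₂ = 31%×$126.43 = $39.1933
EOQ₁ = √(2×38,800×365/39.6800) = 844.87  (< 3,830, feasible at tier 1)
EOQ₂ = √(2×38,800×365/39.1933) = 850.10  (< 3,830 → use Q = 3,830 at tier-2 price)
TC(tier 1 (EOQ₁), Q≈844.9) = $4,999,924.56
TC(tier 2, Q≈3,830.0) = $4,984,236.82
Minimum at tier 2: $4,984,236.82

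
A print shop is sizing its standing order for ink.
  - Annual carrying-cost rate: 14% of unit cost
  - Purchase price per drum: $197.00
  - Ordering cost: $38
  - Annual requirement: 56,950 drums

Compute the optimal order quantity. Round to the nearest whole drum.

Carrying cost H = $197 × 14% = $27.5800/drum/yr
Q* = √(2·D·S / H) = √(2·56,950·38 / 27.58) = √156,932.6 ≈ 396.15

396 drums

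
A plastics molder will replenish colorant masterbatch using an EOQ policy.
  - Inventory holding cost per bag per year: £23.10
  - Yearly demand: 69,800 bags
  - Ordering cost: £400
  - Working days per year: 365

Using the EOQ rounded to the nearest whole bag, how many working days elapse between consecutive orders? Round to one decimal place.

Optimal lot size Q* = (2 × 69,800 × £400 / £23.1)^½ ≈ 1,554.77 → Q = 1,555 bags
Cycle time = (working days × Q)/D = (365 × 1,555) / 69,800 = 8.131 days

8.1 days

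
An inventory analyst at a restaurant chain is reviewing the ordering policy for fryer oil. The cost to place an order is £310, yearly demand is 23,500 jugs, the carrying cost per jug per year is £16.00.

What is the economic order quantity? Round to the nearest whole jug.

954 jugs

Q* = √(2·D·S / H) = √(2·23,500·310 / 16) = √910,625.0 ≈ 954.27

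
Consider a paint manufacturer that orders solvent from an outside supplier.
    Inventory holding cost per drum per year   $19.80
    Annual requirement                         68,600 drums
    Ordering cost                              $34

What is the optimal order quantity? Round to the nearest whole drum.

485 drums

EOQ = √(2DS/H) = √(2 × 68,600 × 34 / 19.8)
    = √(235,595.96) ≈ 485.38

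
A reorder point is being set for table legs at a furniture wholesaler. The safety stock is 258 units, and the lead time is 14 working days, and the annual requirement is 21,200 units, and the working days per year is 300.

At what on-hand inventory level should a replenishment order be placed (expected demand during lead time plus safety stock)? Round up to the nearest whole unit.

1,248 units

Daily demand d = 21,200 / 300 = 70.667 units/day
Demand during lead time = 70.667 × 14 = 989.33
Reorder point = 989.33 + 258 = 1,247.33 → round up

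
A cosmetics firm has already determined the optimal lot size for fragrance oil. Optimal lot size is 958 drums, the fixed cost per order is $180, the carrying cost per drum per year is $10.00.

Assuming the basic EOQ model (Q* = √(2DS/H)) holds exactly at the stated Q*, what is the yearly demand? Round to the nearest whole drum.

Since Q* = (2DS/H)^½, squaring gives Q*²·H = 2DS.
D = Q²H / (2S) = 958² × 10 / (2 × 180) = 25,493.44

25,493 drums per year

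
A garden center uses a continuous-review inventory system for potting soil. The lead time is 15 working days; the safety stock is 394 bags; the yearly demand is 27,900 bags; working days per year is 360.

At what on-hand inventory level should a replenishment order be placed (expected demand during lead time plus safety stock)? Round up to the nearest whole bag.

Daily demand d = 27,900 / 360 = 77.500 bags/day
Demand during lead time = 77.500 × 15 = 1,162.50
Reorder point = 1,162.50 + 394 = 1,556.50 → round up

1,557 bags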